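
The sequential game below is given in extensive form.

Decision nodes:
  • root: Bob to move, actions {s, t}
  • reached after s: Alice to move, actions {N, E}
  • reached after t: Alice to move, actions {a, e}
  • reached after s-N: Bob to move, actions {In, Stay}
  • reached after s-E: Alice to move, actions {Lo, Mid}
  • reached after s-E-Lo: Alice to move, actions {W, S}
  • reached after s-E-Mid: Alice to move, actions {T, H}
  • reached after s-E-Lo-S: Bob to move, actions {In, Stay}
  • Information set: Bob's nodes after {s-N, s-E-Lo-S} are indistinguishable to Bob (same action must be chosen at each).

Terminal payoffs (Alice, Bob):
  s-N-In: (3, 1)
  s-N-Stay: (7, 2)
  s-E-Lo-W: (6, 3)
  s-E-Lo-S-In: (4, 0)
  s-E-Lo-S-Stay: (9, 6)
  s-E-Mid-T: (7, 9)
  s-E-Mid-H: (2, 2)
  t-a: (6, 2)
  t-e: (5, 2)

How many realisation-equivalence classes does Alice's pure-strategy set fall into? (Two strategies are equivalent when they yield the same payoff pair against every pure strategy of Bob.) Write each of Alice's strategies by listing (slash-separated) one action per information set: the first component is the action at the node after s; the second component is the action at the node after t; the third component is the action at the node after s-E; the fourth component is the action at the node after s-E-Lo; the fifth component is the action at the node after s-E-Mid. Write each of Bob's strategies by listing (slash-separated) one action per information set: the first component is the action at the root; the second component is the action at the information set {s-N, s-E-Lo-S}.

Alice has 32 pure strategies: N/a/Lo/W/T, N/a/Lo/W/H, N/a/Lo/S/T, N/a/Lo/S/H, N/a/Mid/W/T, N/a/Mid/W/H, N/a/Mid/S/T, N/a/Mid/S/H, N/e/Lo/W/T, N/e/Lo/W/H, N/e/Lo/S/T, N/e/Lo/S/H, N/e/Mid/W/T, N/e/Mid/W/H, N/e/Mid/S/T, N/e/Mid/S/H, E/a/Lo/W/T, E/a/Lo/W/H, E/a/Lo/S/T, E/a/Lo/S/H, E/a/Mid/W/T, E/a/Mid/W/H, E/a/Mid/S/T, E/a/Mid/S/H, E/e/Lo/W/T, E/e/Lo/W/H, E/e/Lo/S/T, E/e/Lo/S/H, E/e/Mid/W/T, E/e/Mid/W/H, E/e/Mid/S/T, E/e/Mid/S/H. Columns: s/In, s/Stay, t/In, t/Stay.
{N/a/Lo/W/T, N/a/Lo/W/H, N/a/Lo/S/T, N/a/Lo/S/H, N/a/Mid/W/T, N/a/Mid/W/H, N/a/Mid/S/T, N/a/Mid/S/H} → row (3,1) (7,2) (6,2) (6,2)
{N/e/Lo/W/T, N/e/Lo/W/H, N/e/Lo/S/T, N/e/Lo/S/H, N/e/Mid/W/T, N/e/Mid/W/H, N/e/Mid/S/T, N/e/Mid/S/H} → row (3,1) (7,2) (5,2) (5,2)
{E/a/Lo/W/T, E/a/Lo/W/H} → row (6,3) (6,3) (6,2) (6,2)
{E/a/Lo/S/T, E/a/Lo/S/H} → row (4,0) (9,6) (6,2) (6,2)
{E/a/Mid/W/T, E/a/Mid/S/T} → row (7,9) (7,9) (6,2) (6,2)
{E/a/Mid/W/H, E/a/Mid/S/H} → row (2,2) (2,2) (6,2) (6,2)
{E/e/Lo/W/T, E/e/Lo/W/H} → row (6,3) (6,3) (5,2) (5,2)
{E/e/Lo/S/T, E/e/Lo/S/H} → row (4,0) (9,6) (5,2) (5,2)
{E/e/Mid/W/T, E/e/Mid/S/T} → row (7,9) (7,9) (5,2) (5,2)
{E/e/Mid/W/H, E/e/Mid/S/H} → row (2,2) (2,2) (5,2) (5,2)
That's 10 distinct rows out of 32 strategies.

10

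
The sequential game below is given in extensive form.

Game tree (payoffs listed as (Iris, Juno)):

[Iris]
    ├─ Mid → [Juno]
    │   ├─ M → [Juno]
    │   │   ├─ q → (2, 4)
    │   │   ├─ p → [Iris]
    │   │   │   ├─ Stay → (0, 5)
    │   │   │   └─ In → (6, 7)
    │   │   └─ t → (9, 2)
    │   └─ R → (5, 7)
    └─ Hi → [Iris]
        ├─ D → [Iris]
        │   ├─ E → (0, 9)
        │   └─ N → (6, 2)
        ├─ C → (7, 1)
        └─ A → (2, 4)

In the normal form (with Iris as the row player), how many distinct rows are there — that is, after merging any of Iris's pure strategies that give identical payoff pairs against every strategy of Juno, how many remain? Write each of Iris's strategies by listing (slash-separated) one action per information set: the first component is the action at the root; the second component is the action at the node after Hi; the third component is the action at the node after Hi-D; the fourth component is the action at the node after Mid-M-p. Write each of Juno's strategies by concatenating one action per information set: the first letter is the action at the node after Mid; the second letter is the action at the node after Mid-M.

Iris has 24 pure strategies: Mid/D/E/Stay, Mid/D/E/In, Mid/D/N/Stay, Mid/D/N/In, Mid/C/E/Stay, Mid/C/E/In, Mid/C/N/Stay, Mid/C/N/In, Mid/A/E/Stay, Mid/A/E/In, Mid/A/N/Stay, Mid/A/N/In, Hi/D/E/Stay, Hi/D/E/In, Hi/D/N/Stay, Hi/D/N/In, Hi/C/E/Stay, Hi/C/E/In, Hi/C/N/Stay, Hi/C/N/In, Hi/A/E/Stay, Hi/A/E/In, Hi/A/N/Stay, Hi/A/N/In. Columns: Mq, Mp, Mt, Rq, Rp, Rt.
{Mid/D/E/Stay, Mid/D/N/Stay, Mid/C/E/Stay, Mid/C/N/Stay, Mid/A/E/Stay, Mid/A/N/Stay} → row (2,4) (0,5) (9,2) (5,7) (5,7) (5,7)
{Mid/D/E/In, Mid/D/N/In, Mid/C/E/In, Mid/C/N/In, Mid/A/E/In, Mid/A/N/In} → row (2,4) (6,7) (9,2) (5,7) (5,7) (5,7)
{Hi/D/E/Stay, Hi/D/E/In} → row (0,9) (0,9) (0,9) (0,9) (0,9) (0,9)
{Hi/D/N/Stay, Hi/D/N/In} → row (6,2) (6,2) (6,2) (6,2) (6,2) (6,2)
{Hi/C/E/Stay, Hi/C/E/In, Hi/C/N/Stay, Hi/C/N/In} → row (7,1) (7,1) (7,1) (7,1) (7,1) (7,1)
{Hi/A/E/Stay, Hi/A/E/In, Hi/A/N/Stay, Hi/A/N/In} → row (2,4) (2,4) (2,4) (2,4) (2,4) (2,4)
That's 6 distinct rows out of 24 strategies.

6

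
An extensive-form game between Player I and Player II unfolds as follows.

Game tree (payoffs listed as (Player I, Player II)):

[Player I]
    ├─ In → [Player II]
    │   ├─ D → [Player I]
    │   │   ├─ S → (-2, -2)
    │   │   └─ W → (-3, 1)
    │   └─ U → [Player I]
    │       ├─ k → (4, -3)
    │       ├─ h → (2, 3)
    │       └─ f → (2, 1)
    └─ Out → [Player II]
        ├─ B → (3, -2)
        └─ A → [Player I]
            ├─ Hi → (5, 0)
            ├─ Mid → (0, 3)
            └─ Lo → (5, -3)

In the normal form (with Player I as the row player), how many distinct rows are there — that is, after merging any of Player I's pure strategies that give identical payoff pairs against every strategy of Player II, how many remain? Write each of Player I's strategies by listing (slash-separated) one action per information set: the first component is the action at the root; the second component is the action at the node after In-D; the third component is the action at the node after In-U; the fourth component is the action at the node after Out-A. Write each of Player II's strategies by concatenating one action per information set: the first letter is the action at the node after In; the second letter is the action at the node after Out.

9

Player I has 36 pure strategies: In/S/k/Hi, In/S/k/Mid, In/S/k/Lo, In/S/h/Hi, In/S/h/Mid, In/S/h/Lo, In/S/f/Hi, In/S/f/Mid, In/S/f/Lo, In/W/k/Hi, In/W/k/Mid, In/W/k/Lo, In/W/h/Hi, In/W/h/Mid, In/W/h/Lo, In/W/f/Hi, In/W/f/Mid, In/W/f/Lo, Out/S/k/Hi, Out/S/k/Mid, Out/S/k/Lo, Out/S/h/Hi, Out/S/h/Mid, Out/S/h/Lo, Out/S/f/Hi, Out/S/f/Mid, Out/S/f/Lo, Out/W/k/Hi, Out/W/k/Mid, Out/W/k/Lo, Out/W/h/Hi, Out/W/h/Mid, Out/W/h/Lo, Out/W/f/Hi, Out/W/f/Mid, Out/W/f/Lo. Columns: DB, DA, UB, UA.
{In/S/k/Hi, In/S/k/Mid, In/S/k/Lo} → row (-2,-2) (-2,-2) (4,-3) (4,-3)
{In/S/h/Hi, In/S/h/Mid, In/S/h/Lo} → row (-2,-2) (-2,-2) (2,3) (2,3)
{In/S/f/Hi, In/S/f/Mid, In/S/f/Lo} → row (-2,-2) (-2,-2) (2,1) (2,1)
{In/W/k/Hi, In/W/k/Mid, In/W/k/Lo} → row (-3,1) (-3,1) (4,-3) (4,-3)
{In/W/h/Hi, In/W/h/Mid, In/W/h/Lo} → row (-3,1) (-3,1) (2,3) (2,3)
{In/W/f/Hi, In/W/f/Mid, In/W/f/Lo} → row (-3,1) (-3,1) (2,1) (2,1)
{Out/S/k/Hi, Out/S/h/Hi, Out/S/f/Hi, Out/W/k/Hi, Out/W/h/Hi, Out/W/f/Hi} → row (3,-2) (5,0) (3,-2) (5,0)
{Out/S/k/Mid, Out/S/h/Mid, Out/S/f/Mid, Out/W/k/Mid, Out/W/h/Mid, Out/W/f/Mid} → row (3,-2) (0,3) (3,-2) (0,3)
{Out/S/k/Lo, Out/S/h/Lo, Out/S/f/Lo, Out/W/k/Lo, Out/W/h/Lo, Out/W/f/Lo} → row (3,-2) (5,-3) (3,-2) (5,-3)
That's 9 distinct rows out of 36 strategies.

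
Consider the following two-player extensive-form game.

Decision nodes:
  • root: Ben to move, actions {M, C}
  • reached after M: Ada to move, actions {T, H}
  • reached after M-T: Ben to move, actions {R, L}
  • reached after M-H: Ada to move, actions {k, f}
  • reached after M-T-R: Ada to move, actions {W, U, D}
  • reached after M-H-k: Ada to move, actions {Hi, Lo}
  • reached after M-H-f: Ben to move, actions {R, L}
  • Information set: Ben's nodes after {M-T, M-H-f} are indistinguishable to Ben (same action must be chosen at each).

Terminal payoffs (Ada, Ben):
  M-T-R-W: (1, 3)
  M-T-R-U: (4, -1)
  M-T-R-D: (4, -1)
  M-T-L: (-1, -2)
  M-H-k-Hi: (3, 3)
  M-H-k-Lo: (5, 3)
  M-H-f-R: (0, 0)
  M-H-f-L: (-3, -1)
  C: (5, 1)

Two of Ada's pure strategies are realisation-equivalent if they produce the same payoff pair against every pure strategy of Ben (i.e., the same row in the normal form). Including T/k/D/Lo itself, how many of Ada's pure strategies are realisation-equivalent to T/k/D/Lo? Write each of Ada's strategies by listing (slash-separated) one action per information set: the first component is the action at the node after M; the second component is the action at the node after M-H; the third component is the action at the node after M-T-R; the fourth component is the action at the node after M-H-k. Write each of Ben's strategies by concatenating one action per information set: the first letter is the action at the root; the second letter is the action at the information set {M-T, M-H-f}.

Row for T/k/D/Lo (columns MR, ML, CR, CL): (4,-1) (-1,-2) (5,1) (5,1).
Under T/k/D/Lo, Ada's choice at the node after M-H and at the node after M-H-k can never be reached regardless of what Ben does, so varying those choices leaves every outcome unchanged.
Holding the reachable choices fixed and varying the unreachable ones freely already gives 2 × 2 = 4 equivalent strategies.
Checking the remaining rows, T/k/U/Hi, T/k/U/Lo, T/f/U/Hi, T/f/U/Lo also happen to give the same payoffs in every column, bringing the total to 8: T/k/U/Hi, T/k/U/Lo, T/k/D/Hi, T/k/D/Lo, T/f/U/Hi, T/f/U/Lo, T/f/D/Hi, T/f/D/Lo.

8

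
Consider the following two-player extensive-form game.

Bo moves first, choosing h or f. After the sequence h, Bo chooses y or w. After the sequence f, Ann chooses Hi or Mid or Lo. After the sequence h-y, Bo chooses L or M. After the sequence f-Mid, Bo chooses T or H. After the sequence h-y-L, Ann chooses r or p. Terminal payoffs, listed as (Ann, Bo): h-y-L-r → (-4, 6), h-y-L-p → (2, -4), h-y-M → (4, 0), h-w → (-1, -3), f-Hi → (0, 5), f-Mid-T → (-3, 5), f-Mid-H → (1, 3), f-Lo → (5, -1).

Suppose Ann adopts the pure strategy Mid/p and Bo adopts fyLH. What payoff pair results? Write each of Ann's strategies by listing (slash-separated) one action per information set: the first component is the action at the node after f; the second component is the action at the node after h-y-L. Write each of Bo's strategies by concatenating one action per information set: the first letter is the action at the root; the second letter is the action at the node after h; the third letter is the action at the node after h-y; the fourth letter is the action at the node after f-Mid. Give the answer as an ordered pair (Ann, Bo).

Trace the play path from the root:
  Bo plays f
  Ann plays Mid at [f]
  Bo plays H at [f-Mid]
→ terminal payoff (1, 3).
(Ann's choice at the node after h-y-L is never reached on this path, so it doesn't affect the outcome.)

(1, 3)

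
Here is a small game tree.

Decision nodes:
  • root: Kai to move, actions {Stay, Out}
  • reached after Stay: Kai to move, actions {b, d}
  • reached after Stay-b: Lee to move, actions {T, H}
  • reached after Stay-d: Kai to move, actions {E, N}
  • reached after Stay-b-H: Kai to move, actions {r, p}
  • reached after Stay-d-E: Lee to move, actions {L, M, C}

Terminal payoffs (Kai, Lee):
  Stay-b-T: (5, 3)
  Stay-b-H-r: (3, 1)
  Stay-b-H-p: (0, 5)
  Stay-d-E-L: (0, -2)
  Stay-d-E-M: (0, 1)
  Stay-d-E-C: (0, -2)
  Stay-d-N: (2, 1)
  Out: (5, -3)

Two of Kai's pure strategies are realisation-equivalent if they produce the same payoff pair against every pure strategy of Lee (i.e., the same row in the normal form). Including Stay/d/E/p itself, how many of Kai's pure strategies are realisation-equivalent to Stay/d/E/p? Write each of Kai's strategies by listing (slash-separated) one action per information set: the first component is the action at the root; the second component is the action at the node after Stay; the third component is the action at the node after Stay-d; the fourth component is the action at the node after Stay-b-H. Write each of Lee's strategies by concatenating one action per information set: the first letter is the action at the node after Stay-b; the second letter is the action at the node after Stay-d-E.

2

Row for Stay/d/E/p (columns TL, TM, TC, HL, HM, HC): (0,-2) (0,1) (0,-2) (0,-2) (0,1) (0,-2).
Under Stay/d/E/p, Kai's choice at the node after Stay-b-H can never be reached regardless of what Lee does, so varying those choices leaves every outcome unchanged.
Holding the reachable choices fixed and varying the unreachable one freely already gives 2 equivalent strategies.
No other strategy reproduces this row, so those 2 are the full class: Stay/d/E/r, Stay/d/E/p.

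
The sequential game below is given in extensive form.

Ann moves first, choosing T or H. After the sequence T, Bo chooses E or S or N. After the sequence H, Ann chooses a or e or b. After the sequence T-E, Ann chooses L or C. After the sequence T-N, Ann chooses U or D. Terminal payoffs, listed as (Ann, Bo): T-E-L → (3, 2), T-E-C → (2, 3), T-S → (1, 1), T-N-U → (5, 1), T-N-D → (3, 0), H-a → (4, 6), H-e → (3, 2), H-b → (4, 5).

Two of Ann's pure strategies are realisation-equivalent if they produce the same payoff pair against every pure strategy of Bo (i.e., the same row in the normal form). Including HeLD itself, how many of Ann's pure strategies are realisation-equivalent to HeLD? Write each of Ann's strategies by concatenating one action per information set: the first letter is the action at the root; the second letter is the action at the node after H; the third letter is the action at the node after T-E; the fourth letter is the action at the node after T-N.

Row for HeLD (columns E, S, N): (3,2) (3,2) (3,2).
Under HeLD, Ann's choice at the node after T-E and at the node after T-N can never be reached regardless of what Bo does, so varying those choices leaves every outcome unchanged.
Holding the reachable choices fixed and varying the unreachable ones freely already gives 2 × 2 = 4 equivalent strategies.
No other strategy reproduces this row, so those 4 are the full class: HeLU, HeLD, HeCU, HeCD.

4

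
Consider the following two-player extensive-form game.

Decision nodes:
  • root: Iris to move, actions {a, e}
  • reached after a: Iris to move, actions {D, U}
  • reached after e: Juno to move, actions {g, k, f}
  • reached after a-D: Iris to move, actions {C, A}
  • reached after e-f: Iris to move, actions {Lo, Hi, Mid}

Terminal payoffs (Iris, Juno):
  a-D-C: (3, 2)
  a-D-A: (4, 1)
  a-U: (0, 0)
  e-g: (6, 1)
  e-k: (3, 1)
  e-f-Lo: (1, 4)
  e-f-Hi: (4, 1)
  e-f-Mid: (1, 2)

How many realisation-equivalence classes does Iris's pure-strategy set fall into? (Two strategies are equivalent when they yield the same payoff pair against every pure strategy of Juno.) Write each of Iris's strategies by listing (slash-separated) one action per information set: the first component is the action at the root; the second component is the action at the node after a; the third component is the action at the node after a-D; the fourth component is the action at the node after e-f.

Iris has 24 pure strategies: a/D/C/Lo, a/D/C/Hi, a/D/C/Mid, a/D/A/Lo, a/D/A/Hi, a/D/A/Mid, a/U/C/Lo, a/U/C/Hi, a/U/C/Mid, a/U/A/Lo, a/U/A/Hi, a/U/A/Mid, e/D/C/Lo, e/D/C/Hi, e/D/C/Mid, e/D/A/Lo, e/D/A/Hi, e/D/A/Mid, e/U/C/Lo, e/U/C/Hi, e/U/C/Mid, e/U/A/Lo, e/U/A/Hi, e/U/A/Mid. Columns: g, k, f.
{a/D/C/Lo, a/D/C/Hi, a/D/C/Mid} → row (3,2) (3,2) (3,2)
{a/D/A/Lo, a/D/A/Hi, a/D/A/Mid} → row (4,1) (4,1) (4,1)
{a/U/C/Lo, a/U/C/Hi, a/U/C/Mid, a/U/A/Lo, a/U/A/Hi, a/U/A/Mid} → row (0,0) (0,0) (0,0)
{e/D/C/Lo, e/D/A/Lo, e/U/C/Lo, e/U/A/Lo} → row (6,1) (3,1) (1,4)
{e/D/C/Hi, e/D/A/Hi, e/U/C/Hi, e/U/A/Hi} → row (6,1) (3,1) (4,1)
{e/D/C/Mid, e/D/A/Mid, e/U/C/Mid, e/U/A/Mid} → row (6,1) (3,1) (1,2)
That's 6 distinct rows out of 24 strategies.

6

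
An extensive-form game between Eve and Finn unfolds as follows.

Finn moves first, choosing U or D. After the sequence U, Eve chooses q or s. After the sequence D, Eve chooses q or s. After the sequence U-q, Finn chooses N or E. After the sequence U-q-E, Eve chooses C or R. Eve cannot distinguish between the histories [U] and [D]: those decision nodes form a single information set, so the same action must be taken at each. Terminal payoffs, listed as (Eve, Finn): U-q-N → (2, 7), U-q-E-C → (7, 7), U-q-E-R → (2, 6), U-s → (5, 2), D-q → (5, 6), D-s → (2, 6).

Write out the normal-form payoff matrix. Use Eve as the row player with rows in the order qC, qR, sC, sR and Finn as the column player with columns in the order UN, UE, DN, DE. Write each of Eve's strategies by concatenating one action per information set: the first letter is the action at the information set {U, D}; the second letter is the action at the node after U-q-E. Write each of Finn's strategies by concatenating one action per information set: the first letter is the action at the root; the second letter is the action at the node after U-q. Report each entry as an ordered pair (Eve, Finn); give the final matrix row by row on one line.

qC: (2,7) (7,7) (5,6) (5,6) | qR: (2,7) (2,6) (5,6) (5,6) | sC: (5,2) (5,2) (2,6) (2,6) | sR: (5,2) (5,2) (2,6) (2,6)

Row qC: UN→(2,7), UE→(7,7), DN→(5,6), DE→(5,6)
Row qR: UN→(2,7), UE→(2,6), DN→(5,6), DE→(5,6)
Row sC: UN→(5,2), UE→(5,2), DN→(2,6), DE→(2,6)
Row sR: UN→(5,2), UE→(5,2), DN→(2,6), DE→(2,6)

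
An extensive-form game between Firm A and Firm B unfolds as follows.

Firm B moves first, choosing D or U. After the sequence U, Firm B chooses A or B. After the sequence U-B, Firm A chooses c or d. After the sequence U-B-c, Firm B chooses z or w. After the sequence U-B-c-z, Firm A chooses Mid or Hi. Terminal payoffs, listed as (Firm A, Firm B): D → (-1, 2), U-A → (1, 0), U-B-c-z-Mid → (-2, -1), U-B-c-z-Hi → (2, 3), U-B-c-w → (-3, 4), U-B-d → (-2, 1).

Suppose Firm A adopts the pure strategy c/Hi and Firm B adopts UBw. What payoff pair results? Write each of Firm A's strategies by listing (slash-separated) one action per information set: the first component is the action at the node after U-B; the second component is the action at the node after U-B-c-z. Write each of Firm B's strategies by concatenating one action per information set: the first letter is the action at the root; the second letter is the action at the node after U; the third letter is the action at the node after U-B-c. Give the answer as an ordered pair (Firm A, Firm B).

(-3, 4)

Trace the play path from the root:
  Firm B plays U
  Firm B plays B at [U]
  Firm A plays c at [U-B]
  Firm B plays w at [U-B-c]
→ terminal payoff (-3, 4).
(Firm A's choice at the node after U-B-c-z is never reached on this path, so it doesn't affect the outcome.)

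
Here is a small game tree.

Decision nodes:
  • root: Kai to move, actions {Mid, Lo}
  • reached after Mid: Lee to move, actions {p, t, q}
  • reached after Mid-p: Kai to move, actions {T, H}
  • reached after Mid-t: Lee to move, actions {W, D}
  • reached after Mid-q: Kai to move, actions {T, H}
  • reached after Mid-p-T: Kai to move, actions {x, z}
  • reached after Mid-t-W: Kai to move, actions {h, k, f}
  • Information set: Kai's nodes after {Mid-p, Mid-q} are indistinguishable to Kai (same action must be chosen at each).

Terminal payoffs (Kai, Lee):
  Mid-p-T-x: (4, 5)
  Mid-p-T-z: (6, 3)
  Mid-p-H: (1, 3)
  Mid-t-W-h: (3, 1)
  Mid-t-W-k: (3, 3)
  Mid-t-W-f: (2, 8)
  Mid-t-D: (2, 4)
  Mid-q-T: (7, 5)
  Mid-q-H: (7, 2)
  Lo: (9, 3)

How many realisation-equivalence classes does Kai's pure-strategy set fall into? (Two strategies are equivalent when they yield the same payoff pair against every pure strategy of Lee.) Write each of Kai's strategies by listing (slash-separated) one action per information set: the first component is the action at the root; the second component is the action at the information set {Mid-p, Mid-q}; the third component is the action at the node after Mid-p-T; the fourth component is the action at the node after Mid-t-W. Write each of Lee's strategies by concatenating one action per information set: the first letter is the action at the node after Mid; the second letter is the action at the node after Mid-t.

10

Kai has 24 pure strategies: Mid/T/x/h, Mid/T/x/k, Mid/T/x/f, Mid/T/z/h, Mid/T/z/k, Mid/T/z/f, Mid/H/x/h, Mid/H/x/k, Mid/H/x/f, Mid/H/z/h, Mid/H/z/k, Mid/H/z/f, Lo/T/x/h, Lo/T/x/k, Lo/T/x/f, Lo/T/z/h, Lo/T/z/k, Lo/T/z/f, Lo/H/x/h, Lo/H/x/k, Lo/H/x/f, Lo/H/z/h, Lo/H/z/k, Lo/H/z/f. Columns: pW, pD, tW, tD, qW, qD.
{Mid/T/x/h} → row (4,5) (4,5) (3,1) (2,4) (7,5) (7,5)
{Mid/T/x/k} → row (4,5) (4,5) (3,3) (2,4) (7,5) (7,5)
{Mid/T/x/f} → row (4,5) (4,5) (2,8) (2,4) (7,5) (7,5)
{Mid/T/z/h} → row (6,3) (6,3) (3,1) (2,4) (7,5) (7,5)
{Mid/T/z/k} → row (6,3) (6,3) (3,3) (2,4) (7,5) (7,5)
{Mid/T/z/f} → row (6,3) (6,3) (2,8) (2,4) (7,5) (7,5)
{Mid/H/x/h, Mid/H/z/h} → row (1,3) (1,3) (3,1) (2,4) (7,2) (7,2)
{Mid/H/x/k, Mid/H/z/k} → row (1,3) (1,3) (3,3) (2,4) (7,2) (7,2)
{Mid/H/x/f, Mid/H/z/f} → row (1,3) (1,3) (2,8) (2,4) (7,2) (7,2)
{Lo/T/x/h, Lo/T/x/k, Lo/T/x/f, Lo/T/z/h, Lo/T/z/k, Lo/T/z/f, Lo/H/x/h, Lo/H/x/k, Lo/H/x/f, Lo/H/z/h, Lo/H/z/k, Lo/H/z/f} → row (9,3) (9,3) (9,3) (9,3) (9,3) (9,3)
That's 10 distinct rows out of 24 strategies.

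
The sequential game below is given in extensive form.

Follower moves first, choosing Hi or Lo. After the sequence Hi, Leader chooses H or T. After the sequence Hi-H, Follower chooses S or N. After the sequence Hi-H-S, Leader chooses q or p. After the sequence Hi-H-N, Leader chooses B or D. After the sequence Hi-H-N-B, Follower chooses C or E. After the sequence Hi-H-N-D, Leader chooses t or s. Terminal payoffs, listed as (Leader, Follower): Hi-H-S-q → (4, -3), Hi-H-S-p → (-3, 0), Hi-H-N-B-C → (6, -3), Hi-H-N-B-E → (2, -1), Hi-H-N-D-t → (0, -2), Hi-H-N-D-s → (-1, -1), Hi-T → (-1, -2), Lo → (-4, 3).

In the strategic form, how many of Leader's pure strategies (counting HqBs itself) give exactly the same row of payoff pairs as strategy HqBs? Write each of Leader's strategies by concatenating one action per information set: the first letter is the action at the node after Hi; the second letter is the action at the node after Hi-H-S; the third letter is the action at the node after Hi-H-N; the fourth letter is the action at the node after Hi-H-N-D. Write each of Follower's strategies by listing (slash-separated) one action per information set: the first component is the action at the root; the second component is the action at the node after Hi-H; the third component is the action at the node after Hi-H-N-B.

Row for HqBs (columns Hi/S/C, Hi/S/E, Hi/N/C, Hi/N/E, Lo/S/C, Lo/S/E, Lo/N/C, Lo/N/E): (4,-3) (4,-3) (6,-3) (2,-1) (-4,3) (-4,3) (-4,3) (-4,3).
Under HqBs, Leader's choice at the node after Hi-H-N-D can never be reached regardless of what Follower does, so varying those choices leaves every outcome unchanged.
Holding the reachable choices fixed and varying the unreachable one freely already gives 2 equivalent strategies.
No other strategy reproduces this row, so those 2 are the full class: HqBt, HqBs.

2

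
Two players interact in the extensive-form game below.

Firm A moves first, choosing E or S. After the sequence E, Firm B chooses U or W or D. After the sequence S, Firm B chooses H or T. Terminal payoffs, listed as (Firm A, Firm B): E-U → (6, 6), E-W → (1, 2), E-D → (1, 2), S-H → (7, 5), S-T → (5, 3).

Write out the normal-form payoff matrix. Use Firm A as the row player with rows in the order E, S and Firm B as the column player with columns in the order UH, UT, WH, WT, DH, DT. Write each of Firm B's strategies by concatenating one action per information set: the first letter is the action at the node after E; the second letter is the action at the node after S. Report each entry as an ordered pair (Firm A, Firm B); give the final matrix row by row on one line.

E: (6,6) (6,6) (1,2) (1,2) (1,2) (1,2) | S: (7,5) (5,3) (7,5) (5,3) (7,5) (5,3)

Row E: UH→(6,6), UT→(6,6), WH→(1,2), WT→(1,2), DH→(1,2), DT→(1,2)
Row S: UH→(7,5), UT→(5,3), WH→(7,5), WT→(5,3), DH→(7,5), DT→(5,3)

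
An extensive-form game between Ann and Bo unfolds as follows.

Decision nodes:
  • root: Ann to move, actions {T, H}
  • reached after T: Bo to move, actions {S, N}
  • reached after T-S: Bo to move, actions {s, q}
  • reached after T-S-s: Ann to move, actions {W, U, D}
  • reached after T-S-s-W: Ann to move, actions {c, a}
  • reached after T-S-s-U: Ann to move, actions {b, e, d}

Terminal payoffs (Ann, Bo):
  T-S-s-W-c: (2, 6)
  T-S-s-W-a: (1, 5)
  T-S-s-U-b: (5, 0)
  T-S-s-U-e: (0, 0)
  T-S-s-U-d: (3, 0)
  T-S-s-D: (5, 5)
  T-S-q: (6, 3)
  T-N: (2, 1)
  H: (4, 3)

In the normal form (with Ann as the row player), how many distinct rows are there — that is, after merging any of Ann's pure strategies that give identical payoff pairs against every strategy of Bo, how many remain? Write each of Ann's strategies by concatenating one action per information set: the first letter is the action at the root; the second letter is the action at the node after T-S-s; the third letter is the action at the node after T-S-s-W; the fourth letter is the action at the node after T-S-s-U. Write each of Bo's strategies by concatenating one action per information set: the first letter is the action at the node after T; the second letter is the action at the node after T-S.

7

Ann has 36 pure strategies: TWcb, TWce, TWcd, TWab, TWae, TWad, TUcb, TUce, TUcd, TUab, TUae, TUad, TDcb, TDce, TDcd, TDab, TDae, TDad, HWcb, HWce, HWcd, HWab, HWae, HWad, HUcb, HUce, HUcd, HUab, HUae, HUad, HDcb, HDce, HDcd, HDab, HDae, HDad. Columns: Ss, Sq, Ns, Nq.
{TWcb, TWce, TWcd} → row (2,6) (6,3) (2,1) (2,1)
{TWab, TWae, TWad} → row (1,5) (6,3) (2,1) (2,1)
{TUcb, TUab} → row (5,0) (6,3) (2,1) (2,1)
{TUce, TUae} → row (0,0) (6,3) (2,1) (2,1)
{TUcd, TUad} → row (3,0) (6,3) (2,1) (2,1)
{TDcb, TDce, TDcd, TDab, TDae, TDad} → row (5,5) (6,3) (2,1) (2,1)
{HWcb, HWce, HWcd, HWab, HWae, HWad, HUcb, HUce, HUcd, HUab, HUae, HUad, HDcb, HDce, HDcd, HDab, HDae, HDad} → row (4,3) (4,3) (4,3) (4,3)
That's 7 distinct rows out of 36 strategies.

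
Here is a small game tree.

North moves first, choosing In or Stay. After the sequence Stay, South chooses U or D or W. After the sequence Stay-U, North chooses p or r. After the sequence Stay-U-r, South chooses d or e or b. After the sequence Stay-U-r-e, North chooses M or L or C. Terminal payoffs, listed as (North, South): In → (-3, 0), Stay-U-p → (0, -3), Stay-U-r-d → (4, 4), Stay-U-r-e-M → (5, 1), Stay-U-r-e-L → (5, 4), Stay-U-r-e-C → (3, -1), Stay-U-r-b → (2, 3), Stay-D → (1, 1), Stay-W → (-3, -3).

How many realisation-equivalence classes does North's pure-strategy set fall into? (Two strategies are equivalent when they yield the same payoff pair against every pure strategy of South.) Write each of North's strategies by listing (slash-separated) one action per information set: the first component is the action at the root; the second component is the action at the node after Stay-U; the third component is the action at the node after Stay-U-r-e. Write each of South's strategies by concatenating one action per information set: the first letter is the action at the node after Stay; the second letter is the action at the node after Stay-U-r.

North has 12 pure strategies: In/p/M, In/p/L, In/p/C, In/r/M, In/r/L, In/r/C, Stay/p/M, Stay/p/L, Stay/p/C, Stay/r/M, Stay/r/L, Stay/r/C. Columns: Ud, Ue, Ub, Dd, De, Db, Wd, We, Wb.
{In/p/M, In/p/L, In/p/C, In/r/M, In/r/L, In/r/C} → row (-3,0) (-3,0) (-3,0) (-3,0) (-3,0) (-3,0) (-3,0) (-3,0) (-3,0)
{Stay/p/M, Stay/p/L, Stay/p/C} → row (0,-3) (0,-3) (0,-3) (1,1) (1,1) (1,1) (-3,-3) (-3,-3) (-3,-3)
{Stay/r/M} → row (4,4) (5,1) (2,3) (1,1) (1,1) (1,1) (-3,-3) (-3,-3) (-3,-3)
{Stay/r/L} → row (4,4) (5,4) (2,3) (1,1) (1,1) (1,1) (-3,-3) (-3,-3) (-3,-3)
{Stay/r/C} → row (4,4) (3,-1) (2,3) (1,1) (1,1) (1,1) (-3,-3) (-3,-3) (-3,-3)
That's 5 distinct rows out of 12 strategies.

5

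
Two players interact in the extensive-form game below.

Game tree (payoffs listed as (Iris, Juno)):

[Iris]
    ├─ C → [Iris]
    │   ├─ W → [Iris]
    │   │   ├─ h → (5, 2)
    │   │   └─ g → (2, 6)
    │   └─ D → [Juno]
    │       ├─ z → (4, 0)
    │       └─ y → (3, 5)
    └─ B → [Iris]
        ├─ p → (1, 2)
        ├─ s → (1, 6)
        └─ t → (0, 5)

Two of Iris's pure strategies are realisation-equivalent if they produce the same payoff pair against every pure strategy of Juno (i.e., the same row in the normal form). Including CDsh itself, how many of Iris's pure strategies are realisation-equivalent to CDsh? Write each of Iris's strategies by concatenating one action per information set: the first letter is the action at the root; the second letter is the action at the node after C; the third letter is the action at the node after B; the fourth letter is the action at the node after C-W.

6

Row for CDsh (columns z, y): (4,0) (3,5).
Under CDsh, Iris's choice at the node after B and at the node after C-W can never be reached regardless of what Juno does, so varying those choices leaves every outcome unchanged.
Holding the reachable choices fixed and varying the unreachable ones freely already gives 3 × 2 = 6 equivalent strategies.
No other strategy reproduces this row, so those 6 are the full class: CDph, CDpg, CDsh, CDsg, CDth, CDtg.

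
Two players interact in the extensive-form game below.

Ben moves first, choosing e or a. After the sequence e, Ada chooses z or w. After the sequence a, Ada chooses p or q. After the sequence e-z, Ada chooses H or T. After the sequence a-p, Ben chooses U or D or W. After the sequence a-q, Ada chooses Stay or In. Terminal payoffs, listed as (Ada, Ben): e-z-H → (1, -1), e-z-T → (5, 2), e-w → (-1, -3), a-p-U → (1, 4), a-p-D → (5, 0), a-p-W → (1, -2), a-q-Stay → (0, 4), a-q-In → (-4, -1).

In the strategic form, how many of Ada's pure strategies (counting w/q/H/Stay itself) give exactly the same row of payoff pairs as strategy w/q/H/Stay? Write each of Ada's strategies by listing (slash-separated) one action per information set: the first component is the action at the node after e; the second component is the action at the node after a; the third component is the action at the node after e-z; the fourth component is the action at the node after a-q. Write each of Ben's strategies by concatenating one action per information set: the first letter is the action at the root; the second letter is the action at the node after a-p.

Row for w/q/H/Stay (columns eU, eD, eW, aU, aD, aW): (-1,-3) (-1,-3) (-1,-3) (0,4) (0,4) (0,4).
Under w/q/H/Stay, Ada's choice at the node after e-z can never be reached regardless of what Ben does, so varying those choices leaves every outcome unchanged.
Holding the reachable choices fixed and varying the unreachable one freely already gives 2 equivalent strategies.
No other strategy reproduces this row, so those 2 are the full class: w/q/H/Stay, w/q/T/Stay.

2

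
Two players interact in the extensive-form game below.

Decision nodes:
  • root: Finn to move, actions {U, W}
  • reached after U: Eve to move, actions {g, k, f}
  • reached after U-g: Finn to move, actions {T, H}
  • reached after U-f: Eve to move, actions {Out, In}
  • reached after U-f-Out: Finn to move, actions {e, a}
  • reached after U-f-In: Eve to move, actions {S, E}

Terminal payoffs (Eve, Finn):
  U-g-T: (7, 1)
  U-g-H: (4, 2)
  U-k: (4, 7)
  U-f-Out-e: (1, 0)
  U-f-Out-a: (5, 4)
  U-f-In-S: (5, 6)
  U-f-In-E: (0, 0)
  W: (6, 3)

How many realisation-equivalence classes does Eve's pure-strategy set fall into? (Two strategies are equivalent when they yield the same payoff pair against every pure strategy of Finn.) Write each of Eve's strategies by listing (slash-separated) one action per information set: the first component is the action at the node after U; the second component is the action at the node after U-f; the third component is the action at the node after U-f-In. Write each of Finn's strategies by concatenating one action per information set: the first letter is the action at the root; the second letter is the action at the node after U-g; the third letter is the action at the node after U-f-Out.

Eve has 12 pure strategies: g/Out/S, g/Out/E, g/In/S, g/In/E, k/Out/S, k/Out/E, k/In/S, k/In/E, f/Out/S, f/Out/E, f/In/S, f/In/E. Columns: UTe, UTa, UHe, UHa, WTe, WTa, WHe, WHa.
{g/Out/S, g/Out/E, g/In/S, g/In/E} → row (7,1) (7,1) (4,2) (4,2) (6,3) (6,3) (6,3) (6,3)
{k/Out/S, k/Out/E, k/In/S, k/In/E} → row (4,7) (4,7) (4,7) (4,7) (6,3) (6,3) (6,3) (6,3)
{f/Out/S, f/Out/E} → row (1,0) (5,4) (1,0) (5,4) (6,3) (6,3) (6,3) (6,3)
{f/In/S} → row (5,6) (5,6) (5,6) (5,6) (6,3) (6,3) (6,3) (6,3)
{f/In/E} → row (0,0) (0,0) (0,0) (0,0) (6,3) (6,3) (6,3) (6,3)
That's 5 distinct rows out of 12 strategies.

5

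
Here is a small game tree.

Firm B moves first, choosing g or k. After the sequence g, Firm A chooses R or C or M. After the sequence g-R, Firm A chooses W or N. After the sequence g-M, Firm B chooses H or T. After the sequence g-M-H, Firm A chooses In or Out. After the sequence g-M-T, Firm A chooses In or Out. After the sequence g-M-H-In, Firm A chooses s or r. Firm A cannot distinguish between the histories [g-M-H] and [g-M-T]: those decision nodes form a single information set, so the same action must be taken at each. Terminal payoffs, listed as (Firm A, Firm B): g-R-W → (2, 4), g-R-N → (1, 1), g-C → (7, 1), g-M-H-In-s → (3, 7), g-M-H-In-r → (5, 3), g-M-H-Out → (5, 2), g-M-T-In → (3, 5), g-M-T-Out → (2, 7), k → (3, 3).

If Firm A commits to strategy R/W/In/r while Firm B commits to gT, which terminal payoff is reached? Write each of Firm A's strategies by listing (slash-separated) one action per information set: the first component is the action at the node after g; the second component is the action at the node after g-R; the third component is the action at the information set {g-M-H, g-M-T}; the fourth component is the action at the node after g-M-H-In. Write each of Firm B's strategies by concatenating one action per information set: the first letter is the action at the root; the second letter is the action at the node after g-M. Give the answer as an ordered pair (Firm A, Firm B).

(2, 4)

Trace the play path from the root:
  Firm B plays g
  Firm A plays R at [g]
  Firm A plays W at [g-R]
→ terminal payoff (2, 4).
(Firm A's choice at the information set {g-M-H, g-M-T} is never reached on this path, so it doesn't affect the outcome.)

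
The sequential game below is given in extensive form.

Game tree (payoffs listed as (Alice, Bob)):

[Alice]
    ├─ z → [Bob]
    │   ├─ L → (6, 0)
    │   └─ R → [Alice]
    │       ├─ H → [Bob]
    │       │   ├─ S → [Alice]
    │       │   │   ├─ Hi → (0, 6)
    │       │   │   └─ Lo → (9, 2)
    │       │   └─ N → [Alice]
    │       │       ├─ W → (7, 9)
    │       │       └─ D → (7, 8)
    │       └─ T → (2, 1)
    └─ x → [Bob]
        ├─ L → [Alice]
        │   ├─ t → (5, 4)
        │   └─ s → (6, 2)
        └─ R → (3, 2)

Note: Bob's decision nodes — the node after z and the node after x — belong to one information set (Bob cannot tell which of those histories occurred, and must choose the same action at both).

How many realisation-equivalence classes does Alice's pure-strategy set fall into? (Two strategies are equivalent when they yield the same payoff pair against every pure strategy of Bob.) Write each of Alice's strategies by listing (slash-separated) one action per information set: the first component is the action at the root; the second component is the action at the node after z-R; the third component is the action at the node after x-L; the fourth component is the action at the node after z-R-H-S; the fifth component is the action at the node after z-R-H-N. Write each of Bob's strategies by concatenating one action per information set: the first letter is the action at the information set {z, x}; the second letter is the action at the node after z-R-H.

7

Alice has 32 pure strategies: z/H/t/Hi/W, z/H/t/Hi/D, z/H/t/Lo/W, z/H/t/Lo/D, z/H/s/Hi/W, z/H/s/Hi/D, z/H/s/Lo/W, z/H/s/Lo/D, z/T/t/Hi/W, z/T/t/Hi/D, z/T/t/Lo/W, z/T/t/Lo/D, z/T/s/Hi/W, z/T/s/Hi/D, z/T/s/Lo/W, z/T/s/Lo/D, x/H/t/Hi/W, x/H/t/Hi/D, x/H/t/Lo/W, x/H/t/Lo/D, x/H/s/Hi/W, x/H/s/Hi/D, x/H/s/Lo/W, x/H/s/Lo/D, x/T/t/Hi/W, x/T/t/Hi/D, x/T/t/Lo/W, x/T/t/Lo/D, x/T/s/Hi/W, x/T/s/Hi/D, x/T/s/Lo/W, x/T/s/Lo/D. Columns: LS, LN, RS, RN.
{z/H/t/Hi/W, z/H/s/Hi/W} → row (6,0) (6,0) (0,6) (7,9)
{z/H/t/Hi/D, z/H/s/Hi/D} → row (6,0) (6,0) (0,6) (7,8)
{z/H/t/Lo/W, z/H/s/Lo/W} → row (6,0) (6,0) (9,2) (7,9)
{z/H/t/Lo/D, z/H/s/Lo/D} → row (6,0) (6,0) (9,2) (7,8)
{z/T/t/Hi/W, z/T/t/Hi/D, z/T/t/Lo/W, z/T/t/Lo/D, z/T/s/Hi/W, z/T/s/Hi/D, z/T/s/Lo/W, z/T/s/Lo/D} → row (6,0) (6,0) (2,1) (2,1)
{x/H/t/Hi/W, x/H/t/Hi/D, x/H/t/Lo/W, x/H/t/Lo/D, x/T/t/Hi/W, x/T/t/Hi/D, x/T/t/Lo/W, x/T/t/Lo/D} → row (5,4) (5,4) (3,2) (3,2)
{x/H/s/Hi/W, x/H/s/Hi/D, x/H/s/Lo/W, x/H/s/Lo/D, x/T/s/Hi/W, x/T/s/Hi/D, x/T/s/Lo/W, x/T/s/Lo/D} → row (6,2) (6,2) (3,2) (3,2)
That's 7 distinct rows out of 32 strategies.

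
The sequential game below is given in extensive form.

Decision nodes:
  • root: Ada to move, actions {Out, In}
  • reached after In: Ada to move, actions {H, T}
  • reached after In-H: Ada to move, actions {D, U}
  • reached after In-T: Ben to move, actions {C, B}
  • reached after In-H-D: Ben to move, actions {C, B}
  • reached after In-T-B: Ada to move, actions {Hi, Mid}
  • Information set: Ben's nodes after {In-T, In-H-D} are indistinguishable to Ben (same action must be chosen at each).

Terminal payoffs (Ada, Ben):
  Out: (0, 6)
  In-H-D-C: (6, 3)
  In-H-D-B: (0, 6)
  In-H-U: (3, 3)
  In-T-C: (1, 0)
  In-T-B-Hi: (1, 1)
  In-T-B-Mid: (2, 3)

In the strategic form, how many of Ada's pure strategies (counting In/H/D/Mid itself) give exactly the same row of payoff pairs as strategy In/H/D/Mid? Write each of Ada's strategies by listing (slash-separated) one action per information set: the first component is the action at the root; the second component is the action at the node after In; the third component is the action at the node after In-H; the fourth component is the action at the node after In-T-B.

2

Row for In/H/D/Mid (columns C, B): (6,3) (0,6).
Under In/H/D/Mid, Ada's choice at the node after In-T-B can never be reached regardless of what Ben does, so varying those choices leaves every outcome unchanged.
Holding the reachable choices fixed and varying the unreachable one freely already gives 2 equivalent strategies.
No other strategy reproduces this row, so those 2 are the full class: In/H/D/Hi, In/H/D/Mid.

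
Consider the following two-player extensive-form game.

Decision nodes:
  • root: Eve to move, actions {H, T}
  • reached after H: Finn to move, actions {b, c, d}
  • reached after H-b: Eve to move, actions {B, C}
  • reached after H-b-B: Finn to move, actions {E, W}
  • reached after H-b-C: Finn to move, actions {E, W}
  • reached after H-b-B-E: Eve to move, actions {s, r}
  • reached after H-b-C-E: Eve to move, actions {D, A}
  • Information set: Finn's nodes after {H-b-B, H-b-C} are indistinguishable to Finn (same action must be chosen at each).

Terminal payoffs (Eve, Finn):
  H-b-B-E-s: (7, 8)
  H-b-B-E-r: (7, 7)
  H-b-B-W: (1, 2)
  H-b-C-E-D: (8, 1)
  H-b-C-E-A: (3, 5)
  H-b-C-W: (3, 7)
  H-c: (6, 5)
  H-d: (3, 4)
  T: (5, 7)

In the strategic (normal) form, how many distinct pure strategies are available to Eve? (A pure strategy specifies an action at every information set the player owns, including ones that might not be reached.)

16

Eve owns the root with actions {H, T} — two choices.
Eve owns the node after H-b with actions {B, C} — two choices.
Eve owns the node after H-b-B-E with actions {s, r} — two choices.
Eve owns the node after H-b-C-E with actions {D, A} — two choices.
A pure strategy fixes one action at each information set independently, so the count is the product 2 × 2 × 2 × 2 = 16.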